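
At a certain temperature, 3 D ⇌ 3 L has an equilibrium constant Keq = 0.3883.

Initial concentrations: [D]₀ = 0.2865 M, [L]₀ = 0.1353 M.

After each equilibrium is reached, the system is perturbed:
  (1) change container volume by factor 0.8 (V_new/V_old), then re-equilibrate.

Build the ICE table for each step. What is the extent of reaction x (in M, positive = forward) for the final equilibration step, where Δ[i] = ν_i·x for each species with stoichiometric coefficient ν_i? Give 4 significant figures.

Q₀ = 0.1053 vs Keq = 0.3883 ⇒ Q<K, forward
Step 1:
                   D          L
  Initial     0.2865     0.1353
  Change    -0.04262    0.04262
  Equil       0.2439     0.1779
  solve Keq expr → x = 0.01421; check Q = 0.3883
Then change container volume by factor 0.8 (V_new/V_old).
Step 2:
                   D          L
  Initial     0.3048     0.2224
  Change           0          0
  Equil       0.3048     0.2224
  solve Keq expr → x = 0; check Q = 0.3883

x = 0 M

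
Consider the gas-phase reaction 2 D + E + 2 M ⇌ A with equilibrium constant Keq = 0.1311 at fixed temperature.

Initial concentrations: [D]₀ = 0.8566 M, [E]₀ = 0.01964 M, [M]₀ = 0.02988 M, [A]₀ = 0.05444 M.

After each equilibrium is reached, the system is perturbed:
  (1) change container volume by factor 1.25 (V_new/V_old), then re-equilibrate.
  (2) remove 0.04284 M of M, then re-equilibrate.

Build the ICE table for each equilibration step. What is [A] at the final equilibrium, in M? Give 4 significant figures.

[A]_eq = 2.1501e-05 M

Q₀ = 4231 vs Keq = 0.1311 ⇒ Q>K, reverse
Step 1:
                    D           E           M           A
  Initial      0.8566     0.01964     0.02988     0.05444
  Change       0.1085     0.05427      0.1085    -0.05427
  Equil        0.9651     0.07391      0.1384  1.7291e-04
  solve Keq expr → x = -0.05427; check Q = 0.1311
Then change container volume by factor 1.25 (V_new/V_old).
Step 2:
                    D           E           M           A
  Initial      0.7721     0.05913      0.1107  1.3833e-04
  Change   1.6280e-04  8.1401e-05  1.6280e-04 -8.1401e-05
  Equil        0.7723     0.05921      0.1109  5.6929e-05
  solve Keq expr → x = -8.1401e-05; check Q = 0.1311
Then remove 0.04284 M of M.
Step 3:
                    D           E           M           A
  Initial      0.7723     0.05921     0.06805  5.6929e-05
  Change   7.0855e-05  3.5427e-05  7.0855e-05 -3.5427e-05
  Equil        0.7723     0.05924     0.06812  2.1501e-05
  solve Keq expr → x = -3.5427e-05; check Q = 0.1311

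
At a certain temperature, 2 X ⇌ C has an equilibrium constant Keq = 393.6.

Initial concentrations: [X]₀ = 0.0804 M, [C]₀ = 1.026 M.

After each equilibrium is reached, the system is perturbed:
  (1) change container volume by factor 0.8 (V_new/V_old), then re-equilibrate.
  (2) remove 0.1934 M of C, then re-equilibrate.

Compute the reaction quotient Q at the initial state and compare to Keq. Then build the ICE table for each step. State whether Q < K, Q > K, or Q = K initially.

Q₀ = 158.7 vs Keq = 393.6 ⇒ Q<K, forward
Step 1:
                  X         C
  init       0.0804     1.026
  Δ        -0.02898   0.01449
  eq        0.05142      1.04
  solve Keq expr → x = 0.01449; check Q = 393.6
Then change container volume by factor 0.8 (V_new/V_old).
Step 2:
                  X         C
  init      0.06427     1.301
  Δ       -0.006711  0.003355
  eq        0.05756     1.304
  solve Keq expr → x = 0.003355; check Q = 393.6
Then remove 0.1934 M of C.
Step 3:
                  X         C
  init      0.05756     1.111
  Δ       -0.004387  0.002194
  eq        0.05317     1.113
  solve Keq expr → x = 0.002194; check Q = 393.6

Q₀ = 158.7; Q < K (proceeds forward)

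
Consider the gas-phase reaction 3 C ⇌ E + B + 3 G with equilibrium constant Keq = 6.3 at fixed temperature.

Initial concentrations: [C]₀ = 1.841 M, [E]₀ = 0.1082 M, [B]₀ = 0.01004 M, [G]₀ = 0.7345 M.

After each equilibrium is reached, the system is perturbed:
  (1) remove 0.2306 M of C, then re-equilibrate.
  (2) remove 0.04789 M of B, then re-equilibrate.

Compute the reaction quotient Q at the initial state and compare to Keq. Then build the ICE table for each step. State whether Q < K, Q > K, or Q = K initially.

Q₀ = 6.8988e-05 vs Keq = 6.3 ⇒ Q<K, forward
Step 1:
                    C           E           B           G
  Initial       1.841      0.1082     0.01004      0.7345
  Change       -1.212      0.4041      0.4041       1.212
  Equil        0.6287      0.5123      0.4141       1.947
  solve Keq expr → x = 0.4041; check Q = 6.3
Then remove 0.2306 M of C.
Step 2:
                    C           E           B           G
  Initial      0.3981      0.5123      0.4141       1.947
  Change       0.1432    -0.04772    -0.04772     -0.1432
  Equil        0.5412      0.4646      0.3664       1.804
  solve Keq expr → x = -0.04772; check Q = 6.3
Then remove 0.04789 M of B.
Step 3:
                    C           E           B           G
  Initial      0.5412      0.4646      0.3185       1.804
  Change     -0.01551    0.005169    0.005169     0.01551
  Equil        0.5257      0.4698      0.3237       1.819
  solve Keq expr → x = 0.005169; check Q = 6.3

Q₀ = 6.8988e-05; Q < K (proceeds forward)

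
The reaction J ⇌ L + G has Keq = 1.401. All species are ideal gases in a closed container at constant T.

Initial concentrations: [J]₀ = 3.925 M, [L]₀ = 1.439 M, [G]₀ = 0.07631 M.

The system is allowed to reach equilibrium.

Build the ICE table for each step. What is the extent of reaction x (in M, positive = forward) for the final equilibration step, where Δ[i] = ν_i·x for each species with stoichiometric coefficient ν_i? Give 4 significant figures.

x = 1.283 M

Q₀ = 0.02798 vs Keq = 1.401 ⇒ Q<K, forward
Step 1:
                    J           L           G
  I             3.925       1.439     0.07631
  C            -1.283       1.283       1.283
  E             2.642       2.722        1.36
  solve Keq expr → x = 1.283; check Q = 1.401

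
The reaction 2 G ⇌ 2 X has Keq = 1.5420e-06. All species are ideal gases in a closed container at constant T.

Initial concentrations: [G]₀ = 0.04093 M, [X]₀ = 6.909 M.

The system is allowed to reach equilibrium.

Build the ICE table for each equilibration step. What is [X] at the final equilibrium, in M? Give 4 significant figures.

Q₀ = 2.8494e+04 vs Keq = 1.5420e-06 ⇒ Q>K, reverse
Step 1:
                  G         X
  I         0.04093     6.909
  C             6.9      -6.9
  E           6.941   0.00862
  solve Keq expr → x = -3.45; check Q = 1.5420e-06

[X]_eq = 0.00862 M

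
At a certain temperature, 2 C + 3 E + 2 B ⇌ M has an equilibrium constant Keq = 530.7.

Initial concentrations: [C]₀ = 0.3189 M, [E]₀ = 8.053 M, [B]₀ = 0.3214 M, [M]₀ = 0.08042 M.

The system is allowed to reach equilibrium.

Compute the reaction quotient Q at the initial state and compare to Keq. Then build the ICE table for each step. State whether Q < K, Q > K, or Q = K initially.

Q₀ = 0.01466 vs Keq = 530.7 ⇒ Q<K, forward
Step 1:
                  C         E         B         M
  I          0.3189     8.053    0.3214   0.08042
  C         -0.2888   -0.4333   -0.2888    0.1444
  E         0.03006      7.62   0.03256    0.2248
  solve Keq expr → x = 0.1444; check Q = 530.7

Q₀ = 0.01466; Q < K (proceeds forward)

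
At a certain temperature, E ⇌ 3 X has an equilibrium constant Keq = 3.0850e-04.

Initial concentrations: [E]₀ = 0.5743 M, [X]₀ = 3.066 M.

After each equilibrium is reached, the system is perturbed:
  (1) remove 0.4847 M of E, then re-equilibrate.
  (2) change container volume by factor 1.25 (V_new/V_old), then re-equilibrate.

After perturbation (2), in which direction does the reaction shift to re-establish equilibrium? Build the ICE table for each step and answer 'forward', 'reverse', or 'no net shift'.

Direction: forward

Q₀ = 50.19 vs Keq = 3.0850e-04 ⇒ Q>K, reverse
Step 1:
                    E           X
  Initial      0.5743       3.066
  Change       0.9958      -2.987
  Equil          1.57     0.07853
  solve Keq expr → x = -0.9958; check Q = 3.0850e-04
Then remove 0.4847 M of E.
Step 2:
                    E           X
  Initial       1.085     0.07853
  Change      0.00301   -0.009029
  Equil         1.088     0.06951
  solve Keq expr → x = -0.00301; check Q = 3.0850e-04
Then change container volume by factor 1.25 (V_new/V_old).
Step 3:
                    E           X
  Initial      0.8707      0.0556
  Change    -0.002949    0.008846
  Equil        0.8678     0.06445
  solve Keq expr → x = 0.002949; check Q = 3.0850e-04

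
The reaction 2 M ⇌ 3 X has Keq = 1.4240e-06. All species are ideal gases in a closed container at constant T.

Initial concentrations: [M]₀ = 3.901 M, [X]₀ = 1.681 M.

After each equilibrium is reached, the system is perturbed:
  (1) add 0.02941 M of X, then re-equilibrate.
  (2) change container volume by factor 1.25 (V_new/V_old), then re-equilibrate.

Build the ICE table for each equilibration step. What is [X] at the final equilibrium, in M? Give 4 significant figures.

Q₀ = 0.3121 vs Keq = 1.4240e-06 ⇒ Q>K, reverse
Step 1:
                   M          X
  init         3.901      1.681
  Δ            1.099     -1.648
  eq               5     0.0329
  solve Keq expr → x = -0.5494; check Q = 1.4240e-06
Then add 0.02941 M of X.
Step 2:
                   M          X
  init             5    0.06231
  Δ          0.01955   -0.02932
  eq           5.019    0.03298
  solve Keq expr → x = -0.009775; check Q = 1.4240e-06
Then change container volume by factor 1.25 (V_new/V_old).
Step 3:
                   M          X
  init         4.015    0.02638
  Δ        -0.001354   0.002031
  eq           4.014    0.02842
  solve Keq expr → x = 6.7699e-04; check Q = 1.4240e-06

[X]_eq = 0.02842 M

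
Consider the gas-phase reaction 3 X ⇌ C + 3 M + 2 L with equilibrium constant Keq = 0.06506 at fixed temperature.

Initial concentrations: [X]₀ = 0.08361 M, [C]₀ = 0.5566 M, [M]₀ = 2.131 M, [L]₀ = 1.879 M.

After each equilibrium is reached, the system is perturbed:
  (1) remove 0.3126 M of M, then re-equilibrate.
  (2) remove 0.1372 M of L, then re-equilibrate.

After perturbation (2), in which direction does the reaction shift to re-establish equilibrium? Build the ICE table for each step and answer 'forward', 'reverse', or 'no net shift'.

Direction: forward

Q₀ = 3.2537e+04 vs Keq = 0.06506 ⇒ Q>K, reverse
Step 1:
                  X         C         M         L
  I         0.08361    0.5566     2.131     1.879
  C           1.207   -0.4025    -1.207    -0.805
  E           1.291    0.1541    0.9235     1.074
  solve Keq expr → x = -0.4025; check Q = 0.06506
Then remove 0.3126 M of M.
Step 2:
                  X         C         M         L
  I           1.291    0.1541    0.6109     1.074
  C         -0.1236   0.04121    0.1236   0.08242
  E           1.167    0.1953    0.7345     1.156
  solve Keq expr → x = 0.04121; check Q = 0.06506
Then remove 0.1372 M of L.
Step 3:
                  X         C         M         L
  I           1.167    0.1953    0.7345     1.019
  C        -0.02637   0.00879   0.02637   0.01758
  E           1.141    0.2041    0.7609     1.037
  solve Keq expr → x = 0.00879; check Q = 0.06506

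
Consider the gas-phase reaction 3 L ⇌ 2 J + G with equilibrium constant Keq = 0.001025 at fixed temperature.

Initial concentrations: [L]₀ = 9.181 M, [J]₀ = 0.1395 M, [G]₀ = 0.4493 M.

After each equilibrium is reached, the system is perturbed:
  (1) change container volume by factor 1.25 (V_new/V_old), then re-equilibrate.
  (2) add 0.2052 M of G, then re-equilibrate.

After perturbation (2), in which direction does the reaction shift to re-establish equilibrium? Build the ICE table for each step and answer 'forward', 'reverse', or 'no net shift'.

Direction: reverse

Q₀ = 1.1298e-05 vs Keq = 0.001025 ⇒ Q<K, forward
Step 1:
                   L          J          G
  init         9.181     0.1395     0.4493
  Δ           -1.041     0.6938     0.3469
  eq            8.14     0.8333     0.7962
  solve Keq expr → x = 0.3469; check Q = 0.001025
Then change container volume by factor 1.25 (V_new/V_old).
Step 2:
                   L          J          G
  init         6.512     0.6667      0.637
  Δ                0          0          0
  eq           6.512     0.6667      0.637
  solve Keq expr → x = 0; check Q = 0.001025
Then add 0.2052 M of G.
Step 3:
                   L          J          G
  init         6.512     0.6667     0.8422
  Δ           0.0943   -0.06287   -0.03143
  eq           6.607     0.6038     0.8107
  solve Keq expr → x = -0.03143; check Q = 0.001025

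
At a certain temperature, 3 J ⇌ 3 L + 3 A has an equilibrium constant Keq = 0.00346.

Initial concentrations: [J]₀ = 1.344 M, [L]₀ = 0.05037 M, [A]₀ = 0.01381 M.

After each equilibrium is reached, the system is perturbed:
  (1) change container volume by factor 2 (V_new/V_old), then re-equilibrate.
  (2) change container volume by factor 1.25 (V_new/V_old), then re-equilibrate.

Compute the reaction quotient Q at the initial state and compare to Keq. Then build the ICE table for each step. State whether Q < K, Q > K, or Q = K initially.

Q₀ = 1.3864e-10 vs Keq = 0.00346 ⇒ Q<K, forward
Step 1:
                    J           L           A
  init          1.344     0.05037     0.01381
  Δ           -0.3551      0.3551      0.3551
  eq           0.9889      0.4055      0.3689
  solve Keq expr → x = 0.1184; check Q = 0.00346
Then change container volume by factor 2 (V_new/V_old).
Step 2:
                    J           L           A
  init         0.4945      0.2027      0.1844
  Δ          -0.06225     0.06225     0.06225
  eq           0.4322       0.265      0.2467
  solve Keq expr → x = 0.02075; check Q = 0.00346
Then change container volume by factor 1.25 (V_new/V_old).
Step 3:
                    J           L           A
  init         0.3458       0.212      0.1974
  Δ          -0.01807     0.01807     0.01807
  eq           0.3277      0.2301      0.2154
  solve Keq expr → x = 0.006025; check Q = 0.00346

Q₀ = 1.3864e-10; Q < K (proceeds forward)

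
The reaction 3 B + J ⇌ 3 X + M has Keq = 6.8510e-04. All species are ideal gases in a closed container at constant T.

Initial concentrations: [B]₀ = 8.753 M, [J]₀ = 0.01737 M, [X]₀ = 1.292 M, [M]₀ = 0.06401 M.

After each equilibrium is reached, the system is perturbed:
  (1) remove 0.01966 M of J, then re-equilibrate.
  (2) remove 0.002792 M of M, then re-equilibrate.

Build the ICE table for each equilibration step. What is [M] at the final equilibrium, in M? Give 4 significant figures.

[M]_eq = 0.01416 M

Q₀ = 0.01185 vs Keq = 6.8510e-04 ⇒ Q>K, reverse
Step 1:
                    B           J           X           M
  Initial       8.753     0.01737       1.292     0.06401
  Change       0.1343     0.04476     -0.1343    -0.04476
  Equil         8.887     0.06213       1.158     0.01925
  solve Keq expr → x = -0.04476; check Q = 6.8510e-04
Then remove 0.01966 M of J.
Step 2:
                    B           J           X           M
  Initial       8.887     0.04247       1.158     0.01925
  Change      0.01269    0.004231    -0.01269   -0.004231
  Equil           8.9      0.0467       1.145     0.01502
  solve Keq expr → x = -0.004231; check Q = 6.8510e-04
Then remove 0.002792 M of M.
Step 3:
                    B           J           X           M
  Initial         8.9      0.0467       1.145     0.01223
  Change    -0.005784   -0.001928    0.005784    0.001928
  Equil         8.894     0.04477       1.151     0.01416
  solve Keq expr → x = 0.001928; check Q = 6.8510e-04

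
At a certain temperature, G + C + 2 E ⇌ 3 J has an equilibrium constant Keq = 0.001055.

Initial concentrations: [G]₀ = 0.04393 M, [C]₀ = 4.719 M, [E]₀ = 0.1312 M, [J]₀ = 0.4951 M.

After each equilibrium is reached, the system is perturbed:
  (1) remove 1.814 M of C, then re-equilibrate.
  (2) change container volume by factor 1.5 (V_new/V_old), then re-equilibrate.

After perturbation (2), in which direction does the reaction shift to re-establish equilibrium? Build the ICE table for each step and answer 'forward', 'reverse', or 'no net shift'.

Q₀ = 34.01 vs Keq = 0.001055 ⇒ Q>K, reverse
Step 1:
                   G          C          E          J
  Initial    0.04393      4.719     0.1312     0.4951
  Change      0.1464     0.1464     0.2927    -0.4391
  Equil       0.1903      4.865     0.4239    0.05599
  solve Keq expr → x = -0.1464; check Q = 0.001055
Then remove 1.814 M of C.
Step 2:
                   G          C          E          J
  Initial     0.1903      3.051     0.4239    0.05599
  Change    0.002489   0.002489   0.004978  -0.007467
  Equil       0.1928      3.054     0.4289    0.04853
  solve Keq expr → x = -0.002489; check Q = 0.001055
Then change container volume by factor 1.5 (V_new/V_old).
Step 3:
                   G          C          E          J
  Initial     0.1285      2.036     0.2859    0.03235
  Change    0.001274   0.001274   0.002548  -0.003823
  Equil       0.1298      2.037     0.2885    0.02853
  solve Keq expr → x = -0.001274; check Q = 0.001055

Direction: reverse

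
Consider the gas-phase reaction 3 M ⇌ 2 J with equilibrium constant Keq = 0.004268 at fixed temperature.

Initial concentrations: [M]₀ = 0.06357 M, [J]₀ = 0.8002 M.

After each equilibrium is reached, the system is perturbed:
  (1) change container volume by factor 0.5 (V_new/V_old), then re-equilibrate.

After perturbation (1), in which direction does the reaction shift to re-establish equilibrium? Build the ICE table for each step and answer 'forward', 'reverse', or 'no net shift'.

Q₀ = 2493 vs Keq = 0.004268 ⇒ Q>K, reverse
Step 1:
                    M           J
  I           0.06357      0.8002
  C              1.08     -0.7203
  E             1.144     0.07993
  solve Keq expr → x = -0.3601; check Q = 0.004268
Then change container volume by factor 0.5 (V_new/V_old).
Step 2:
                    M           J
  I             2.288      0.1599
  C          -0.08139     0.05426
  E             2.207      0.2141
  solve Keq expr → x = 0.02713; check Q = 0.004268

Direction: forward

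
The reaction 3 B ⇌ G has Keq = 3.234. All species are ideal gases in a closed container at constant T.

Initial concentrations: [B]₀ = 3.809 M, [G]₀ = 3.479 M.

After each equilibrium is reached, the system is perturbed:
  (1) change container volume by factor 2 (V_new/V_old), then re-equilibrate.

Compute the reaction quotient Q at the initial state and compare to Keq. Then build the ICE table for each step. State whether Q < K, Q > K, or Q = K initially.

Q₀ = 0.06295 vs Keq = 3.234 ⇒ Q<K, forward
Step 1:
                   B          G
  I            3.809      3.479
  C           -2.703     0.9009
  E            1.106       4.38
  solve Keq expr → x = 0.9009; check Q = 3.234
Then change container volume by factor 2 (V_new/V_old).
Step 2:
                   B          G
  I           0.5532       2.19
  C           0.3109    -0.1036
  E           0.8641      2.086
  solve Keq expr → x = -0.1036; check Q = 3.234

Q₀ = 0.06295; Q < K (proceeds forward)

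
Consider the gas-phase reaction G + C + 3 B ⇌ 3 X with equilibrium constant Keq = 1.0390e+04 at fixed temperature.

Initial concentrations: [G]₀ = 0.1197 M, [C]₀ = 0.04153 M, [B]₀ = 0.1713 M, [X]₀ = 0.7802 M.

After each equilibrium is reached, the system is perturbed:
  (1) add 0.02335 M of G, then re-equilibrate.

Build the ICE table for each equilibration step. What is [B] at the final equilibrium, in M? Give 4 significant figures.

[B]_eq = 0.1852 M

Q₀ = 1.9006e+04 vs Keq = 1.0390e+04 ⇒ Q>K, reverse
Step 1:
                  G         C         B         X
  I          0.1197   0.04153    0.1713    0.7802
  C        0.006571  0.006571   0.01971  -0.01971
  E          0.1263    0.0481     0.191    0.7605
  solve Keq expr → x = -0.006571; check Q = 1.0390e+04
Then add 0.02335 M of G.
Step 2:
                  G         C         B         X
  I          0.1496    0.0481     0.191    0.7605
  C       -0.001937 -0.001937 -0.005812  0.005812
  E          0.1477   0.04616    0.1852    0.7663
  solve Keq expr → x = 0.001937; check Q = 1.0390e+04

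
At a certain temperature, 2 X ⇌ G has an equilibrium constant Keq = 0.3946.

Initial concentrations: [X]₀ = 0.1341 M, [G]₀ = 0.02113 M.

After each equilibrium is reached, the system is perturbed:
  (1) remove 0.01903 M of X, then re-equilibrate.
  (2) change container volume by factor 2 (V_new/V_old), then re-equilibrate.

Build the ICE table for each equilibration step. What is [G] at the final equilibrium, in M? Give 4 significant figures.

Q₀ = 1.175 vs Keq = 0.3946 ⇒ Q>K, reverse
Step 1:
                   X          G
  I           0.1341    0.02113
  C          0.02283   -0.01141
  E           0.1569   0.009717
  solve Keq expr → x = -0.01141; check Q = 0.3946
Then remove 0.01903 M of X.
Step 2:
                   X          G
  I           0.1379   0.009717
  C         0.003628  -0.001814
  E           0.1415   0.007903
  solve Keq expr → x = -0.001814; check Q = 0.3946
Then change container volume by factor 2 (V_new/V_old).
Step 3:
                   X          G
  I          0.07076   0.003952
  C         0.003546  -0.001773
  E          0.07431   0.002179
  solve Keq expr → x = -0.001773; check Q = 0.3946

[G]_eq = 0.002179 M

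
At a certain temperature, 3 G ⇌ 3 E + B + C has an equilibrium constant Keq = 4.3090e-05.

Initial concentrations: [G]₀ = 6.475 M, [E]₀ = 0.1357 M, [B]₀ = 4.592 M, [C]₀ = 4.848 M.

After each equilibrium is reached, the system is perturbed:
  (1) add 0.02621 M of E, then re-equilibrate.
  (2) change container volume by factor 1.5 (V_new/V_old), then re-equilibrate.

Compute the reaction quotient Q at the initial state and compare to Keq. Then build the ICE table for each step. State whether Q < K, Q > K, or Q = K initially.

Q₀ = 2.0492e-04 vs Keq = 4.3090e-05 ⇒ Q>K, reverse
Step 1:
                    G           E           B           C
  Initial       6.475      0.1357       4.592       4.848
  Change      0.05412    -0.05412    -0.01804    -0.01804
  Equil         6.529     0.08158       4.574        4.83
  solve Keq expr → x = -0.01804; check Q = 4.3090e-05
Then add 0.02621 M of E.
Step 2:
                    G           E           B           C
  Initial       6.529      0.1078       4.574        4.83
  Change      0.02579    -0.02579   -0.008596   -0.008596
  Equil         6.555       0.082       4.565       4.821
  solve Keq expr → x = -0.008596; check Q = 4.3090e-05
Then change container volume by factor 1.5 (V_new/V_old).
Step 3:
                    G           E           B           C
  Initial        4.37     0.05467       3.044       3.214
  Change     -0.01661     0.01661    0.005537    0.005537
  Equil         4.353     0.07128       3.049        3.22
  solve Keq expr → x = 0.005537; check Q = 4.3090e-05

Q₀ = 2.0492e-04; Q > K (proceeds reverse)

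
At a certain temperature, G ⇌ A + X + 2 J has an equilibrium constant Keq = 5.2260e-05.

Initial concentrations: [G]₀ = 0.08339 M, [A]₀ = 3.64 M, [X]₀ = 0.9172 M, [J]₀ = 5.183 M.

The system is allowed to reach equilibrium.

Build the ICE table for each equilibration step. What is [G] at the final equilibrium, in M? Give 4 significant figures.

Q₀ = 1076 vs Keq = 5.2260e-05 ⇒ Q>K, reverse
Step 1:
                  G         A         X         J
  Initial   0.08339      3.64    0.9172     5.183
  Change     0.9172   -0.9172   -0.9172    -1.834
  Equil       1.001     2.723 1.7127e-06     3.349
  solve Keq expr → x = -0.9172; check Q = 5.2260e-05

[G]_eq = 1.001 M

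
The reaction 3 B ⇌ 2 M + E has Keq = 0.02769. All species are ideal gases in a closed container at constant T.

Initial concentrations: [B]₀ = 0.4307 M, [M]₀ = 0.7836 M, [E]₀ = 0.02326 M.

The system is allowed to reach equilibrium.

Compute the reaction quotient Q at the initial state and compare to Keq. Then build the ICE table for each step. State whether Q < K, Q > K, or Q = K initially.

Q₀ = 0.1788; Q > K (proceeds reverse)

Q₀ = 0.1788 vs Keq = 0.02769 ⇒ Q>K, reverse
Step 1:
                   B          M          E
  init        0.4307     0.7836    0.02326
  Δ          0.05299   -0.03533   -0.01766
  eq          0.4837     0.7483   0.005596
  solve Keq expr → x = -0.01766; check Q = 0.02769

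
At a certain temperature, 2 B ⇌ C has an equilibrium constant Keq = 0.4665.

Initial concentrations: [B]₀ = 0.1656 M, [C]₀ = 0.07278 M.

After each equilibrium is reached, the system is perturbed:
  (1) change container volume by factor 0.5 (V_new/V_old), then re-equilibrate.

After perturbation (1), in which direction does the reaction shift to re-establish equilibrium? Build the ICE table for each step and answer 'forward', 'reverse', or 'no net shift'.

Q₀ = 2.654 vs Keq = 0.4665 ⇒ Q>K, reverse
Step 1:
                    B           C
  Initial      0.1656     0.07278
  Change      0.08634    -0.04317
  Equil        0.2519     0.02961
  solve Keq expr → x = -0.04317; check Q = 0.4665
Then change container volume by factor 0.5 (V_new/V_old).
Step 2:
                    B           C
  Initial      0.5039     0.05922
  Change     -0.06295     0.03148
  Equil        0.4409      0.0907
  solve Keq expr → x = 0.03148; check Q = 0.4665

Direction: forward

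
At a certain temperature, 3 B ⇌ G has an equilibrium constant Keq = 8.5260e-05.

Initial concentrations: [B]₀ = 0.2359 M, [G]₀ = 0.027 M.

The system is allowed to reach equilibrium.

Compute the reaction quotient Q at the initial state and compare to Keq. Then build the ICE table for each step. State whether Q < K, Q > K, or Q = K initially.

Q₀ = 2.057; Q > K (proceeds reverse)

Q₀ = 2.057 vs Keq = 8.5260e-05 ⇒ Q>K, reverse
Step 1:
                  B         G
  init       0.2359     0.027
  Δ         0.08099    -0.027
  eq         0.3169 2.7132e-06
  solve Keq expr → x = -0.027; check Q = 8.5260e-05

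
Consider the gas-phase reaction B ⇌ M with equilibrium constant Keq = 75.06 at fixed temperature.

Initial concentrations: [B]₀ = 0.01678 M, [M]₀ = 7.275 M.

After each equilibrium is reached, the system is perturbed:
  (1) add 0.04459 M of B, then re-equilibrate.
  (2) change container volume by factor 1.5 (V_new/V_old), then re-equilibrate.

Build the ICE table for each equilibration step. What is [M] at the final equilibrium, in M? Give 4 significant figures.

Q₀ = 433.6 vs Keq = 75.06 ⇒ Q>K, reverse
Step 1:
                   B          M
  Initial    0.01678      7.275
  Change     0.07909   -0.07909
  Equil      0.09587      7.196
  solve Keq expr → x = -0.07909; check Q = 75.06
Then add 0.04459 M of B.
Step 2:
                   B          M
  Initial     0.1405      7.196
  Change      -0.044      0.044
  Equil      0.09646       7.24
  solve Keq expr → x = 0.044; check Q = 75.06
Then change container volume by factor 1.5 (V_new/V_old).
Step 3:
                   B          M
  Initial     0.0643      4.827
  Change           0          0
  Equil       0.0643      4.827
  solve Keq expr → x = 0; check Q = 75.06

[M]_eq = 4.827 M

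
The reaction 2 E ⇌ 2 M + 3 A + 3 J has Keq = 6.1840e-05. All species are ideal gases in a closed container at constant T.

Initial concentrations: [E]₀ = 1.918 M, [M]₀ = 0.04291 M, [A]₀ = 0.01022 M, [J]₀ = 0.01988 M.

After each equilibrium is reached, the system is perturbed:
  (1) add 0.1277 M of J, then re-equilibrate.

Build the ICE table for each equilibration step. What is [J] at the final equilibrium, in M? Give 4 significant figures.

[J]_eq = 0.454 M

Q₀ = 4.1978e-15 vs Keq = 6.1840e-05 ⇒ Q<K, forward
Step 1:
                    E           M           A           J
  init          1.918     0.04291     0.01022     0.01988
  Δ           -0.2325      0.2325      0.3487      0.3487
  eq            1.686      0.2754       0.359      0.3686
  solve Keq expr → x = 0.1162; check Q = 6.1840e-05
Then add 0.1277 M of J.
Step 2:
                    E           M           A           J
  init          1.686      0.2754       0.359      0.4963
  Δ           0.02819    -0.02819    -0.04229    -0.04229
  eq            1.714      0.2472      0.3167       0.454
  solve Keq expr → x = -0.0141; check Q = 6.1840e-05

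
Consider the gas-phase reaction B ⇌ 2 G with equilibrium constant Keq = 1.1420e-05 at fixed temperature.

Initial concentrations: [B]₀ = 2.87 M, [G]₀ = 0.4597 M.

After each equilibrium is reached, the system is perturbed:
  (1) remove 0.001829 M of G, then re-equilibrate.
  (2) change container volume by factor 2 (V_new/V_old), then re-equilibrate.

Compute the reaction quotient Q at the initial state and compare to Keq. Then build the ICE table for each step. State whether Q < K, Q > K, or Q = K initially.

Q₀ = 0.07363; Q > K (proceeds reverse)

Q₀ = 0.07363 vs Keq = 1.1420e-05 ⇒ Q>K, reverse
Step 1:
                   B          G
  Initial       2.87     0.4597
  Change      0.2269    -0.4538
  Equil        3.097   0.005947
  solve Keq expr → x = -0.2269; check Q = 1.1420e-05
Then remove 0.001829 M of G.
Step 2:
                   B          G
  Initial      3.097   0.004118
  Change  -9.1406e-04   0.001828
  Equil        3.096   0.005946
  solve Keq expr → x = 9.1406e-04; check Q = 1.1420e-05
Then change container volume by factor 2 (V_new/V_old).
Step 3:
                   B          G
  Initial      1.548   0.002973
  Change  -6.1532e-04   0.001231
  Equil        1.547   0.004204
  solve Keq expr → x = 6.1532e-04; check Q = 1.1420e-05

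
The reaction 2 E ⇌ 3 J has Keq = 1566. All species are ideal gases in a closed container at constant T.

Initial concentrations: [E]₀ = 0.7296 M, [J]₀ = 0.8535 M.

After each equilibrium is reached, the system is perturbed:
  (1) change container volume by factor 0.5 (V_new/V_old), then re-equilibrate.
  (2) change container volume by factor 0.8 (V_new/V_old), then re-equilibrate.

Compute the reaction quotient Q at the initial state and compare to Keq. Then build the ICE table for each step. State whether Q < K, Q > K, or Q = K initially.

Q₀ = 1.168 vs Keq = 1566 ⇒ Q<K, forward
Step 1:
                  E         J
  I          0.7296    0.8535
  C         -0.6659    0.9988
  E         0.06371     1.852
  solve Keq expr → x = 0.3329; check Q = 1566
Then change container volume by factor 0.5 (V_new/V_old).
Step 2:
                  E         J
  I          0.1274     3.705
  C         0.04759  -0.07139
  E           0.175     3.633
  solve Keq expr → x = -0.0238; check Q = 1566
Then change container volume by factor 0.8 (V_new/V_old).
Step 3:
                  E         J
  I          0.2188     4.542
  C         0.02304  -0.03455
  E          0.2418     4.507
  solve Keq expr → x = -0.01152; check Q = 1566

Q₀ = 1.168; Q < K (proceeds forward)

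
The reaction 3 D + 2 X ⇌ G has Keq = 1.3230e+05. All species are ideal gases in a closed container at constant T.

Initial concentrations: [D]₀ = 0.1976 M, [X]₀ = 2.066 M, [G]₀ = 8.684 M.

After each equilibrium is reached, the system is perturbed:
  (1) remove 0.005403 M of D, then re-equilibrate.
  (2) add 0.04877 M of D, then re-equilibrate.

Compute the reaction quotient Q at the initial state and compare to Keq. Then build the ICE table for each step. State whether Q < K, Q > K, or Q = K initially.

Q₀ = 263.7; Q < K (proceeds forward)

Q₀ = 263.7 vs Keq = 1.3230e+05 ⇒ Q<K, forward
Step 1:
                  D         X         G
  Initial    0.1976     2.066     8.684
  Change    -0.1717   -0.1145   0.05724
  Equil     0.02589     1.952     8.741
  solve Keq expr → x = 0.05724; check Q = 1.3230e+05
Then remove 0.005403 M of D.
Step 2:
                  D         X         G
  Initial   0.02048     1.952     8.741
  Change    0.00537   0.00358  -0.00179
  Equil     0.02585     1.955     8.739
  solve Keq expr → x = -0.00179; check Q = 1.3230e+05
Then add 0.04877 M of D.
Step 3:
                  D         X         G
  Initial   0.07462     1.955     8.739
  Change   -0.04847  -0.03231   0.01616
  Equil     0.02616     1.923     8.756
  solve Keq expr → x = 0.01616; check Q = 1.3230e+05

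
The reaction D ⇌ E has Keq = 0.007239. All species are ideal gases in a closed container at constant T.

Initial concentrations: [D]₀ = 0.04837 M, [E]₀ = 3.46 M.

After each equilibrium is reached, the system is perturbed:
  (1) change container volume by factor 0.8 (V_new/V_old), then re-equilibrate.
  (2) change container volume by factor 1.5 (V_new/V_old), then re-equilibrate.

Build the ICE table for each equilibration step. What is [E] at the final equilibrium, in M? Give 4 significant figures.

Q₀ = 71.53 vs Keq = 0.007239 ⇒ Q>K, reverse
Step 1:
                  D         E
  Initial   0.04837      3.46
  Change      3.435    -3.435
  Equil       3.483   0.02521
  solve Keq expr → x = -3.435; check Q = 0.007239
Then change container volume by factor 0.8 (V_new/V_old).
Step 2:
                  D         E
  Initial     4.354   0.03152
  Change          0         0
  Equil       4.354   0.03152
  solve Keq expr → x = 0; check Q = 0.007239
Then change container volume by factor 1.5 (V_new/V_old).
Step 3:
                  D         E
  Initial     2.903   0.02101
  Change          0         0
  Equil       2.903   0.02101
  solve Keq expr → x = 0; check Q = 0.007239

[E]_eq = 0.02101 M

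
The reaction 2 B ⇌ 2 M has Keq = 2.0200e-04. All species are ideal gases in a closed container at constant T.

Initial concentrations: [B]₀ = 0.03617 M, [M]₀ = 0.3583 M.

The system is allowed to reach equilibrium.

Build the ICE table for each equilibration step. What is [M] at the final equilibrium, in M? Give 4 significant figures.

[M]_eq = 0.005528 M

Q₀ = 98.13 vs Keq = 2.0200e-04 ⇒ Q>K, reverse
Step 1:
                   B          M
  I          0.03617     0.3583
  C           0.3528    -0.3528
  E           0.3889   0.005528
  solve Keq expr → x = -0.1764; check Q = 2.0200e-04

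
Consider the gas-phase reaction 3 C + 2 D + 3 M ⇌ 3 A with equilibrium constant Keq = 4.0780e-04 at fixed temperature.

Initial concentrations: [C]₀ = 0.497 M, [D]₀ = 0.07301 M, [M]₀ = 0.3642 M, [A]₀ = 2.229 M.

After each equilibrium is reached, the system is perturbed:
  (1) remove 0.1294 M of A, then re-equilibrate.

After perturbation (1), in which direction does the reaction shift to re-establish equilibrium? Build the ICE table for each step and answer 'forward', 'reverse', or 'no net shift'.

Direction: forward

Q₀ = 3.5033e+05 vs Keq = 4.0780e-04 ⇒ Q>K, reverse
Step 1:
                    C           D           M           A
  init          0.497     0.07301      0.3642       2.229
  Δ             1.797       1.198       1.797      -1.797
  eq            2.294       1.271       2.162      0.4316
  solve Keq expr → x = -0.5991; check Q = 4.0780e-04
Then remove 0.1294 M of A.
Step 2:
                    C           D           M           A
  init          2.294       1.271       2.162      0.3022
  Δ          -0.08507    -0.05672    -0.08507     0.08507
  eq            2.209       1.215       2.077      0.3873
  solve Keq expr → x = 0.02836; check Q = 4.0780e-04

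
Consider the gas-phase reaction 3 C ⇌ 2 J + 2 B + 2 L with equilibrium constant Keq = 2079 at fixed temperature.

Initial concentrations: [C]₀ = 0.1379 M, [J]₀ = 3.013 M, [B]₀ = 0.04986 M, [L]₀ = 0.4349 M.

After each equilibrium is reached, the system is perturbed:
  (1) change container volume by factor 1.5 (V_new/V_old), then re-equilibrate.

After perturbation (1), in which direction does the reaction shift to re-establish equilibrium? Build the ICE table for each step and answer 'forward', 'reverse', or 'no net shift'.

Direction: forward

Q₀ = 1.628 vs Keq = 2079 ⇒ Q<K, forward
Step 1:
                   C          J          B          L
  Initial     0.1379      3.013    0.04986     0.4349
  Change     -0.1115    0.07435    0.07435    0.07435
  Equil      0.02637      3.087     0.1242     0.5093
  solve Keq expr → x = 0.03718; check Q = 2079
Then change container volume by factor 1.5 (V_new/V_old).
Step 2:
                   C          J          B          L
  Initial    0.01758      2.058    0.08281     0.3395
  Change   -0.005422   0.003615   0.003615   0.003615
  Equil      0.01216      2.062    0.08642     0.3431
  solve Keq expr → x = 0.001807; check Q = 2079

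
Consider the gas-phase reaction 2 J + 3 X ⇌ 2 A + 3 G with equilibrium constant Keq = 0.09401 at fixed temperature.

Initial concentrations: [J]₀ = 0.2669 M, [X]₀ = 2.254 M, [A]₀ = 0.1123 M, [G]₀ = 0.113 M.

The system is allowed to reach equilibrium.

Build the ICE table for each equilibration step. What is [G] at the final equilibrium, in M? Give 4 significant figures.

Q₀ = 2.2307e-05 vs Keq = 0.09401 ⇒ Q<K, forward
Step 1:
                   J          X          A          G
  I           0.2669      2.254     0.1123      0.113
  C          -0.1833    -0.2749     0.1833     0.2749
  E          0.08364      1.979     0.2956     0.3879
  solve Keq expr → x = 0.09163; check Q = 0.09401

[G]_eq = 0.3879 M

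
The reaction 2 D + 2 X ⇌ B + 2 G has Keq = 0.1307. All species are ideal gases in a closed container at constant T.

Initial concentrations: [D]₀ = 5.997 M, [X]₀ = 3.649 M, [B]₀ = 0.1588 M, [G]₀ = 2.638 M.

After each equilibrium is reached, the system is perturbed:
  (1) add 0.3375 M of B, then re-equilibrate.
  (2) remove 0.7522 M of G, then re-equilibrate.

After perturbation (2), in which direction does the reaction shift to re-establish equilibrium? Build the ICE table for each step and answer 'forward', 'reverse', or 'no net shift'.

Direction: forward

Q₀ = 0.002308 vs Keq = 0.1307 ⇒ Q<K, forward
Step 1:
                   D          X          B          G
  Initial      5.997      3.649     0.1588      2.638
  Change      -1.399     -1.399     0.6995      1.399
  Equil        4.598       2.25     0.8583      4.037
  solve Keq expr → x = 0.6995; check Q = 0.1307
Then add 0.3375 M of B.
Step 2:
                   D          X          B          G
  Initial      4.598       2.25      1.196      4.037
  Change       0.149      0.149   -0.07451     -0.149
  Equil        4.747      2.399      1.121      3.888
  solve Keq expr → x = -0.07451; check Q = 0.1307
Then remove 0.7522 M of G.
Step 3:
                   D          X          B          G
  Initial      4.747      2.399      1.121      3.136
  Change     -0.1833    -0.1833    0.09167     0.1833
  Equil        4.564      2.216      1.213      3.319
  solve Keq expr → x = 0.09167; check Q = 0.1307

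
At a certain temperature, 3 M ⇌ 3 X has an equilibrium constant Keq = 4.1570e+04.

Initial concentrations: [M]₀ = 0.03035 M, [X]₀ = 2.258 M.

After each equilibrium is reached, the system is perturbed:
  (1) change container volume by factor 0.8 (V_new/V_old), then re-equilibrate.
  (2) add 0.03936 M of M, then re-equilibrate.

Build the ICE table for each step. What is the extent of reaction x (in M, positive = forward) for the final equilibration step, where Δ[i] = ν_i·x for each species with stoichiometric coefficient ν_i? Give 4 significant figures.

x = 0.01275 M

Q₀ = 4.1181e+05 vs Keq = 4.1570e+04 ⇒ Q>K, reverse
Step 1:
                   M          X
  Initial    0.03035      2.258
  Change     0.03386   -0.03386
  Equil      0.06421      2.224
  solve Keq expr → x = -0.01129; check Q = 4.1570e+04
Then change container volume by factor 0.8 (V_new/V_old).
Step 2:
                   M          X
  Initial    0.08026       2.78
  Change           0          0
  Equil      0.08026       2.78
  solve Keq expr → x = 0; check Q = 4.1570e+04
Then add 0.03936 M of M.
Step 3:
                   M          X
  Initial     0.1196       2.78
  Change    -0.03826    0.03826
  Equil      0.08136      2.818
  solve Keq expr → x = 0.01275; check Q = 4.1570e+04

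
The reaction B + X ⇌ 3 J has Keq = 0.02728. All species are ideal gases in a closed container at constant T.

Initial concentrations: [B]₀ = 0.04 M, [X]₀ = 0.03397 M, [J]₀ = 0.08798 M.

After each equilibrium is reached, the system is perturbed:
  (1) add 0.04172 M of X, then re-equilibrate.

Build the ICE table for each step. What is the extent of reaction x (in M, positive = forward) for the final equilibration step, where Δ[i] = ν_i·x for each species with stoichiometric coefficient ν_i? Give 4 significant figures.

x = 0.002722 M

Q₀ = 0.5012 vs Keq = 0.02728 ⇒ Q>K, reverse
Step 1:
                  B         X         J
  init         0.04   0.03397   0.08798
  Δ         0.01531   0.01531  -0.04593
  eq        0.05531   0.04928   0.04205
  solve Keq expr → x = -0.01531; check Q = 0.02728
Then add 0.04172 M of X.
Step 2:
                  B         X         J
  init      0.05531     0.091   0.04205
  Δ       -0.002722 -0.002722  0.008167
  eq        0.05259   0.08828   0.05022
  solve Keq expr → x = 0.002722; check Q = 0.02728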